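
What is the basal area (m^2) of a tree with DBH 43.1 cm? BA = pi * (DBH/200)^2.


D/200 = 43.1/200 = 0.2155 m
(D/200)^2 = 0.2155^2 = 0.04644025
BA = 3.141593 * 0.04644025 = 0.145896 ≈ 0.1459 m^2

0.1459 m^2


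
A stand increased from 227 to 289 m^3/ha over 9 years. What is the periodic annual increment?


PAI = (V2 - V1) / period = (289 - 227) / 9 = 62 / 9 = 6.8889 ≈ 6.89 m^3/ha/yr

6.89 m^3/ha/yr


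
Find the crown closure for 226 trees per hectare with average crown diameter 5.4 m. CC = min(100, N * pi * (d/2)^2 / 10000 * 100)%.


(d/2)^2 = (5.4/2)^2 = 2.7^2 = 7.29
Crown area = 3.141593 * 7.29 = 22.9022 m^2
N * area / 10000 * 100 = 226 * 22.9022 / 10000 * 100 = 51.7590
CC = min(100, 51.7590) = 51.7590 ≈ 51.8%

51.8%


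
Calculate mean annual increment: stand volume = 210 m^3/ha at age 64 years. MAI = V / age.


MAI = 210 / 64 = 3.2813 ≈ 3.28 m^3/ha/yr

3.28 m^3/ha/yr


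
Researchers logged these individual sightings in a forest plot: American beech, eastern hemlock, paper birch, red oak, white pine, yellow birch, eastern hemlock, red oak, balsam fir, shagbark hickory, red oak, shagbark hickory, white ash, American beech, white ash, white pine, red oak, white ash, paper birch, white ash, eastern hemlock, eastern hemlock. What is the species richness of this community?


Total individuals logged = 22
Distinct species (count of individuals): American beech (2), eastern hemlock (4), paper birch (2), red oak (4), white pine (2), yellow birch (1), balsam fir (1), shagbark hickory (2), white ash (4)
Species richness = number of distinct species = 9

9


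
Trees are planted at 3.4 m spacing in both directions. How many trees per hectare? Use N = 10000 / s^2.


N = 10000 / 3.4^2 = 10000 / 11.56 = 865.052 ≈ 865 trees/ha

865 trees/ha


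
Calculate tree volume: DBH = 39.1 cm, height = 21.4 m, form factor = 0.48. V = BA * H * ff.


(D/200)^2 = (39.1/200)^2 = 0.1955^2 = 0.03822025
BA = 3.141593 * 0.03822025 = 0.120072 m^2
V = 0.120072 * 21.4 * 0.48 = 1.23338 ≈ 1.233 m^3

1.233 m^3


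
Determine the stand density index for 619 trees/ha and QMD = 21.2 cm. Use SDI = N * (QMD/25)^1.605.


QMD/25 = 21.2/25 = 0.848
(0.848)^1.605 = exp(1.605 * ln(0.848)) = exp(1.605 * (-0.164875)) = exp(-0.264624) = 0.767494
SDI = 619 * 0.767494 = 475.079 ≈ 475

475


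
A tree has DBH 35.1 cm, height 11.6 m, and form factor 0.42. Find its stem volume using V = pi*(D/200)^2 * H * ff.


(D/200)^2 = (35.1/200)^2 = 0.1755^2 = 0.03080025
BA = 3.141593 * 0.03080025 = 0.0967618 m^2
V = 0.0967618 * 11.6 * 0.42 = 0.471423 ≈ 0.471 m^3

0.471 m^3


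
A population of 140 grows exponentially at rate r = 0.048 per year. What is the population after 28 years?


r*t = 0.048 * 28 = 1.344
exp(1.344) = 3.83435
N = 140 * 3.83435 = 536.809 ≈ 537

537


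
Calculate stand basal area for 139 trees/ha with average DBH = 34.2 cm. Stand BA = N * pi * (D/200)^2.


(D/200)^2 = (34.2/200)^2 = 0.171^2 = 0.029241
Individual BA = 3.141593 * 0.029241 = 0.0918633 m^2
Stand BA = 139 * 0.0918633 = 12.7690 ≈ 12.77 m^2/ha

12.77 m^2/ha


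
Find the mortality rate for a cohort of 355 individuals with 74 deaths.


Mortality rate = 74 / 355 = 0.208451 ≈ 0.2085

0.2085


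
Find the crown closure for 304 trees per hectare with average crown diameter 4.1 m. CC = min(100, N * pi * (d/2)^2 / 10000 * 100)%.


(d/2)^2 = (4.1/2)^2 = 2.05^2 = 4.2025
Crown area = 3.141593 * 4.2025 = 13.2025 m^2
N * area / 10000 * 100 = 304 * 13.2025 / 10000 * 100 = 40.1356
CC = min(100, 40.1356) = 40.1356 ≈ 40.1%

40.1%


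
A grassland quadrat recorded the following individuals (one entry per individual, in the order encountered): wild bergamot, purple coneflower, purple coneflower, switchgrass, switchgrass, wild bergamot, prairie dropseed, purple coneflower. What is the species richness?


Total individuals logged = 8
Distinct species (count of individuals): wild bergamot (2), purple coneflower (3), switchgrass (2), prairie dropseed (1)
Species richness = number of distinct species = 4

4


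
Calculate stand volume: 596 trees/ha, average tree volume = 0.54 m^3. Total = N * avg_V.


V_stand = 596 * 0.54 = 321.84 ≈ 321.8 m^3/ha

321.8 m^3/ha


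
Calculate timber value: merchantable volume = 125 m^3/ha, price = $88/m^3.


Value = 125 * 88 = $11000/ha

$11000/ha


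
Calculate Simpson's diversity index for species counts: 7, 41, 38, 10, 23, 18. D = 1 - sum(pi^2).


Total N = 7 + 41 + 38 + 10 + 23 + 18 = 137
Per-species terms:
  p = 7/137 = 0.051095; p^2 = 0.051095^2 = 0.002611
  p = 41/137 = 0.299270; p^2 = 0.299270^2 = 0.089563
  p = 38/137 = 0.277372; p^2 = 0.277372^2 = 0.076935
  p = 10/137 = 0.072993; p^2 = 0.072993^2 = 0.005328
  p = 23/137 = 0.167883; p^2 = 0.167883^2 = 0.028185
  p = 18/137 = 0.131387; p^2 = 0.131387^2 = 0.017263
sum(p^2) = 0.002611 + 0.089563 + 0.076935 + 0.005328 + 0.028185 + 0.017263 = 0.219885
D = 1 - 0.219885 = 0.780115 ≈ 0.7801

0.7801


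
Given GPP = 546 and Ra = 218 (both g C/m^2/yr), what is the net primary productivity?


NPP = GPP - Ra = 546 - 218 = 328 g C/m^2/yr

328 g C/m^2/yr


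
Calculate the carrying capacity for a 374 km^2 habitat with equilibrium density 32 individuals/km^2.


K = 32 * 374 = 11968 individuals

11968 individuals


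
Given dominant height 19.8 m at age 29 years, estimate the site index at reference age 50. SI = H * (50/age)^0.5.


50/29 = 1.72414
(1.72414)^0.5 = 1.31307
SI = 19.8 * 1.31307 = 25.9988 ≈ 26.0 m

26.0 m


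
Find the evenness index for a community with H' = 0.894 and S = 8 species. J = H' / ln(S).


ln(8) = 2.07944
J = H' / ln(S) = 0.894 / 2.07944 = 0.429923 ≈ 0.4299

0.4299


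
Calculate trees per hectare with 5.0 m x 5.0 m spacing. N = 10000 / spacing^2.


N = 10000 / 5.0^2 = 10000 / 25 = 400.000 ≈ 400 trees/ha

400 trees/ha


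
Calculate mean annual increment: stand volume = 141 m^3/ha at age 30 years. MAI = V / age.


MAI = 141 / 30 = 4.70 m^3/ha/yr

4.70 m^3/ha/yr


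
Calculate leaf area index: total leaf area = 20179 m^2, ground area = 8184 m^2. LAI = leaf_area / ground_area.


LAI = 20179 / 8184 = 2.4657 ≈ 2.47

2.47


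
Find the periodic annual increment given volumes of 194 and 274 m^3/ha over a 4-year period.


PAI = (V2 - V1) / period = (274 - 194) / 4 = 80 / 4 = 20.00 m^3/ha/yr

20.00 m^3/ha/yr


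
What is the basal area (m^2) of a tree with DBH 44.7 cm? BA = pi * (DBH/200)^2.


D/200 = 44.7/200 = 0.2235 m
(D/200)^2 = 0.2235^2 = 0.04995225
BA = 3.141593 * 0.04995225 = 0.156930 ≈ 0.1569 m^2

0.1569 m^2


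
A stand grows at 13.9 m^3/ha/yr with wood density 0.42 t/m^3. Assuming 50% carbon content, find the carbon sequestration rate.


C = 13.9 * 0.42 * 0.5 = 2.919 ≈ 2.92 t C/ha/yr

2.92 t C/ha/yr


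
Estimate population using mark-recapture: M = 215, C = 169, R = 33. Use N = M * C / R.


N = M * C / R = 215 * 169 / 33 = 36335 / 33 = 1101.06 ≈ 1101

1101 individuals


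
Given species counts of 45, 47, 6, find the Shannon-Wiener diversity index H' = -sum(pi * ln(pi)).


Total N = 45 + 47 + 6 = 98
Per-species terms:
  p = 45/98 = 0.459184; ln(p) = -0.778304; p*ln(p) = 0.459184 * (-0.778304) = -0.357385
  p = 47/98 = 0.479592; ln(p) = -0.734820; p*ln(p) = 0.479592 * (-0.734820) = -0.352414
  p = 6/98 = 0.061224; ln(p) = -2.793216; p*ln(p) = 0.061224 * (-2.793216) = -0.171012
sum(p*ln(p)) = (-0.357385) + (-0.352414) + (-0.171012) = -0.880811
H' = -(-0.880811) = 0.880811 ≈ 0.8808

0.8808


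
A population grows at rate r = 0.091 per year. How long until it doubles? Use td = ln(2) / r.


td = ln(2) / 0.091 = 0.693147 / 0.091 = 7.61700 ≈ 7.6 years

7.6 years


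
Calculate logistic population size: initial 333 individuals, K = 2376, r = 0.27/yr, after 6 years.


(K - N0)/N0 = (2376 - 333)/333 = 2043/333 = 6.13514
r*t = 0.27 * 6 = 1.62; exp(-1.62) = 0.197899
6.13514 * 0.197899 = 1.21414
1 + 1.21414 = 2.21414
N = 2376 / 2.21414 = 1073.10 ≈ 1073

1073


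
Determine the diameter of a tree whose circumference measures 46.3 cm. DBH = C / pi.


DBH = C / pi = 46.3 / 3.141593 = 14.7377 ≈ 14.74 cm

14.74 cm


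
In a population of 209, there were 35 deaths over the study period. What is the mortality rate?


Mortality rate = 35 / 209 = 0.167464 ≈ 0.1675

0.1675


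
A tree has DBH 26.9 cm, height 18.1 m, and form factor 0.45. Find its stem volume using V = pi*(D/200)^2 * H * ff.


(D/200)^2 = (26.9/200)^2 = 0.1345^2 = 0.01809025
BA = 3.141593 * 0.01809025 = 0.0568322 m^2
V = 0.0568322 * 18.1 * 0.45 = 0.462898 ≈ 0.463 m^3

0.463 m^3


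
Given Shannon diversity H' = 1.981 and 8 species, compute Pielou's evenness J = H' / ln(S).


ln(8) = 2.07944
J = H' / ln(S) = 1.981 / 2.07944 = 0.952660 ≈ 0.9527

0.9527


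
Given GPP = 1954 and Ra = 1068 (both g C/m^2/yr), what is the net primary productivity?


NPP = GPP - Ra = 1954 - 1068 = 886 g C/m^2/yr

886 g C/m^2/yr


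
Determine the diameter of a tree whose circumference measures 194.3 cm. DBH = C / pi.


DBH = C / pi = 194.3 / 3.141593 = 61.8476 ≈ 61.85 cm

61.85 cm


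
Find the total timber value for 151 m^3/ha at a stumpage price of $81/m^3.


Value = 151 * 81 = $12231/ha

$12231/ha


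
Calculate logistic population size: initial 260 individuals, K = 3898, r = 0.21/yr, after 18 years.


(K - N0)/N0 = (3898 - 260)/260 = 3638/260 = 13.9923
r*t = 0.21 * 18 = 3.78; exp(-3.78) = 0.0228227
13.9923 * 0.0228227 = 0.319342
1 + 0.319342 = 1.31934
N = 3898 / 1.31934 = 2954.51 ≈ 2955

2955


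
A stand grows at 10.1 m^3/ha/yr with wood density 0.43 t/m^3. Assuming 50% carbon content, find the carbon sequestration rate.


C = 10.1 * 0.43 * 0.5 = 2.1715 ≈ 2.17 t C/ha/yr

2.17 t C/ha/yr


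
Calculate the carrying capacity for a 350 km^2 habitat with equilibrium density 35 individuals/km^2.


K = 35 * 350 = 12250 individuals

12250 individuals


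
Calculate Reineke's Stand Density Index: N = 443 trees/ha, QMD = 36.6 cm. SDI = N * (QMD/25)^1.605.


QMD/25 = 36.6/25 = 1.464
(1.464)^1.605 = exp(1.605 * ln(1.464)) = exp(1.605 * 0.381172) = exp(0.611781) = 1.84371
SDI = 443 * 1.84371 = 816.764 ≈ 817

817


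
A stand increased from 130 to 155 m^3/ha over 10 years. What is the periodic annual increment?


PAI = (V2 - V1) / period = (155 - 130) / 10 = 25 / 10 = 2.50 m^3/ha/yr

2.50 m^3/ha/yr


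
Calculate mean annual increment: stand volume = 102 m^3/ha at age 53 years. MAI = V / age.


MAI = 102 / 53 = 1.9245 ≈ 1.92 m^3/ha/yr

1.92 m^3/ha/yr


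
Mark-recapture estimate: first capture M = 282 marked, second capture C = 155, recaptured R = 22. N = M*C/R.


N = M * C / R = 282 * 155 / 22 = 43710 / 22 = 1986.82 ≈ 1987

1987 individuals


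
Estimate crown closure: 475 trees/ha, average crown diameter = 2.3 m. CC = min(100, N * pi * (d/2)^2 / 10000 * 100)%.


(d/2)^2 = (2.3/2)^2 = 1.15^2 = 1.3225
Crown area = 3.141593 * 1.3225 = 4.15476 m^2
N * area / 10000 * 100 = 475 * 4.15476 / 10000 * 100 = 19.7351
CC = min(100, 19.7351) = 19.7351 ≈ 19.7%

19.7%


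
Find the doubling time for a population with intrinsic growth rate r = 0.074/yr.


td = ln(2) / 0.074 = 0.693147 / 0.074 = 9.36685 ≈ 9.4 years

9.4 years


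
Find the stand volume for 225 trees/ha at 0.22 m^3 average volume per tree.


V_stand = 225 * 0.22 = 49.5 m^3/ha

49.5 m^3/ha


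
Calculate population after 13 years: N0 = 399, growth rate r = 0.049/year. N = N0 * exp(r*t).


r*t = 0.049 * 13 = 0.637
exp(0.637) = 1.89080
N = 399 * 1.89080 = 754.429 ≈ 754

754


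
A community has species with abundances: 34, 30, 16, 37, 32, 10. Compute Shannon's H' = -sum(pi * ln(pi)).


Total N = 34 + 30 + 16 + 37 + 32 + 10 = 159
Per-species terms:
  p = 34/159 = 0.213836; ln(p) = -1.542546; p*ln(p) = 0.213836 * (-1.542546) = -0.329852
  p = 30/159 = 0.188679; ln(p) = -1.667708; p*ln(p) = 0.188679 * (-1.667708) = -0.314661
  p = 16/159 = 0.100629; ln(p) = -2.296315; p*ln(p) = 0.100629 * (-2.296315) = -0.231076
  p = 37/159 = 0.232704; ln(p) = -1.457988; p*ln(p) = 0.232704 * (-1.457988) = -0.339280
  p = 32/159 = 0.201258; ln(p) = -1.603168; p*ln(p) = 0.201258 * (-1.603168) = -0.322650
  p = 10/159 = 0.062893; ln(p) = -2.766320; p*ln(p) = 0.062893 * (-2.766320) = -0.173982
sum(p*ln(p)) = (-0.329852) + (-0.314661) + (-0.231076) + (-0.339280) + (-0.322650) + (-0.173982) = -1.711501
H' = -(-1.711501) = 1.711501 ≈ 1.7115

1.7115


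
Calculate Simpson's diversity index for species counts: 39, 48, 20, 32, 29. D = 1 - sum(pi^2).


Total N = 39 + 48 + 20 + 32 + 29 = 168
Per-species terms:
  p = 39/168 = 0.232143; p^2 = 0.232143^2 = 0.053890
  p = 48/168 = 0.285714; p^2 = 0.285714^2 = 0.081632
  p = 20/168 = 0.119048; p^2 = 0.119048^2 = 0.014172
  p = 32/168 = 0.190476; p^2 = 0.190476^2 = 0.036281
  p = 29/168 = 0.172619; p^2 = 0.172619^2 = 0.029797
sum(p^2) = 0.053890 + 0.081632 + 0.014172 + 0.036281 + 0.029797 = 0.215772
D = 1 - 0.215772 = 0.784228 ≈ 0.7842

0.7842


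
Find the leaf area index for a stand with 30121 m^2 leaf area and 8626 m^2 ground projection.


LAI = 30121 / 8626 = 3.4919 ≈ 3.49

3.49


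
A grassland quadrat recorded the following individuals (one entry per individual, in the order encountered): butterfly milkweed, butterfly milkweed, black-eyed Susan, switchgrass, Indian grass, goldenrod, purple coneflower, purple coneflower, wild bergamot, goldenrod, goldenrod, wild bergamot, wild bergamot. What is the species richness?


Total individuals logged = 13
Distinct species (count of individuals): butterfly milkweed (2), black-eyed Susan (1), switchgrass (1), Indian grass (1), goldenrod (3), purple coneflower (2), wild bergamot (3)
Species richness = number of distinct species = 7

7


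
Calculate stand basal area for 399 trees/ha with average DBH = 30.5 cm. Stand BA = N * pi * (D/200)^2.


(D/200)^2 = (30.5/200)^2 = 0.1525^2 = 0.02325625
Individual BA = 3.141593 * 0.02325625 = 0.0730617 m^2
Stand BA = 399 * 0.0730617 = 29.1516 ≈ 29.15 m^2/ha

29.15 m^2/ha


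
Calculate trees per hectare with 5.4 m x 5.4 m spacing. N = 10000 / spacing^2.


N = 10000 / 5.4^2 = 10000 / 29.16 = 342.936 ≈ 343 trees/ha

343 trees/ha


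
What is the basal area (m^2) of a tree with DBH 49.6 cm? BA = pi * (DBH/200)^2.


D/200 = 49.6/200 = 0.248 m
(D/200)^2 = 0.248^2 = 0.061504
BA = 3.141593 * 0.061504 = 0.193221 ≈ 0.1932 m^2

0.1932 m^2


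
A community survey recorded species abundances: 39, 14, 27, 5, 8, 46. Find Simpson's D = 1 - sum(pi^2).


Total N = 39 + 14 + 27 + 5 + 8 + 46 = 139
Per-species terms:
  p = 39/139 = 0.280576; p^2 = 0.280576^2 = 0.078723
  p = 14/139 = 0.100719; p^2 = 0.100719^2 = 0.010144
  p = 27/139 = 0.194245; p^2 = 0.194245^2 = 0.037731
  p = 5/139 = 0.035971; p^2 = 0.035971^2 = 0.001294
  p = 8/139 = 0.057554; p^2 = 0.057554^2 = 0.003312
  p = 46/139 = 0.330935; p^2 = 0.330935^2 = 0.109518
sum(p^2) = 0.078723 + 0.010144 + 0.037731 + 0.001294 + 0.003312 + 0.109518 = 0.240722
D = 1 - 0.240722 = 0.759278 ≈ 0.7593

0.7593


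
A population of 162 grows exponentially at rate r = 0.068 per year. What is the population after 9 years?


r*t = 0.068 * 9 = 0.612
exp(0.612) = 1.84412
N = 162 * 1.84412 = 298.747 ≈ 299

299


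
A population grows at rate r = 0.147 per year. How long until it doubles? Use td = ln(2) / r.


td = ln(2) / 0.147 = 0.693147 / 0.147 = 4.71529 ≈ 4.7 years

4.7 years


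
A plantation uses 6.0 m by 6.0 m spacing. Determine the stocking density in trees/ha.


N = 10000 / 6.0^2 = 10000 / 36 = 277.778 ≈ 278 trees/ha

278 trees/ha


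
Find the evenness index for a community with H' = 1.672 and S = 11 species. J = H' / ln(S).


ln(11) = 2.39790
J = H' / ln(S) = 1.672 / 2.39790 = 0.697277 ≈ 0.6973

0.6973


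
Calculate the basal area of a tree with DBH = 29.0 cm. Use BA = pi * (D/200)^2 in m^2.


D/200 = 29.0/200 = 0.145 m
(D/200)^2 = 0.145^2 = 0.021025
BA = 3.141593 * 0.021025 = 0.0660520 ≈ 0.0661 m^2

0.0661 m^2


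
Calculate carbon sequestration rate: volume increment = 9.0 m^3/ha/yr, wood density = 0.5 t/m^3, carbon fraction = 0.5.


C = 9.0 * 0.5 * 0.5 = 2.25 t C/ha/yr

2.25 t C/ha/yr


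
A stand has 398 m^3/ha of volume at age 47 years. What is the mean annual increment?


MAI = 398 / 47 = 8.4681 ≈ 8.47 m^3/ha/yr

8.47 m^3/ha/yr


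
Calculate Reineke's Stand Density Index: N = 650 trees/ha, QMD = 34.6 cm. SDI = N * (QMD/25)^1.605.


QMD/25 = 34.6/25 = 1.384
(1.384)^1.605 = exp(1.605 * ln(1.384)) = exp(1.605 * 0.324978) = exp(0.521590) = 1.68470
SDI = 650 * 1.68470 = 1095.06 ≈ 1095

1095


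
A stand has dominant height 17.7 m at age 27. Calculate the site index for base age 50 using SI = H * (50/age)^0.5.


50/27 = 1.85185
(1.85185)^0.5 = 1.36083
SI = 17.7 * 1.36083 = 24.0867 ≈ 24.1 m

24.1 m


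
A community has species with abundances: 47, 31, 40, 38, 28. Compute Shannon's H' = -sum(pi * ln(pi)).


Total N = 47 + 31 + 40 + 38 + 28 = 184
Per-species terms:
  p = 47/184 = 0.255435; ln(p) = -1.364787; p*ln(p) = 0.255435 * (-1.364787) = -0.348614
  p = 31/184 = 0.168478; ln(p) = -1.780950; p*ln(p) = 0.168478 * (-1.780950) = -0.300051
  p = 40/184 = 0.217391; ln(p) = -1.526058; p*ln(p) = 0.217391 * (-1.526058) = -0.331751
  p = 38/184 = 0.206522; ln(p) = -1.577348; p*ln(p) = 0.206522 * (-1.577348) = -0.325757
  p = 28/184 = 0.152174; ln(p) = -1.882731; p*ln(p) = 0.152174 * (-1.882731) = -0.286503
sum(p*ln(p)) = (-0.348614) + (-0.300051) + (-0.331751) + (-0.325757) + (-0.286503) = -1.592676
H' = -(-1.592676) = 1.592676 ≈ 1.5927

1.5927


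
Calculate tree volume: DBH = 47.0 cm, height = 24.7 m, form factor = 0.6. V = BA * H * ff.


(D/200)^2 = (47.0/200)^2 = 0.235^2 = 0.055225
BA = 3.141593 * 0.055225 = 0.173494 m^2
V = 0.173494 * 24.7 * 0.6 = 2.57118 ≈ 2.571 m^3

2.571 m^3


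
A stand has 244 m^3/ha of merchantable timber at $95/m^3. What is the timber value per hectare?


Value = 244 * 95 = $23180/ha

$23180/ha


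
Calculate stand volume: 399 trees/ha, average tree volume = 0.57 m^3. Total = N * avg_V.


V_stand = 399 * 0.57 = 227.43 ≈ 227.4 m^3/ha

227.4 m^3/ha


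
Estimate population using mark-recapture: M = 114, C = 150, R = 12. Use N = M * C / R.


N = M * C / R = 114 * 150 / 12 = 17100 / 12 = 1425

1425 individuals


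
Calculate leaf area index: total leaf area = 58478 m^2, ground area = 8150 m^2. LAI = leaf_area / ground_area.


LAI = 58478 / 8150 = 7.1752 ≈ 7.18

7.18


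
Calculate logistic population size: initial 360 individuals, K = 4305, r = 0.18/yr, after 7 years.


(K - N0)/N0 = (4305 - 360)/360 = 3945/360 = 10.9583
r*t = 0.18 * 7 = 1.26; exp(-1.26) = 0.283654
10.9583 * 0.283654 = 3.10837
1 + 3.10837 = 4.10837
N = 4305 / 4.10837 = 1047.86 ≈ 1048

1048


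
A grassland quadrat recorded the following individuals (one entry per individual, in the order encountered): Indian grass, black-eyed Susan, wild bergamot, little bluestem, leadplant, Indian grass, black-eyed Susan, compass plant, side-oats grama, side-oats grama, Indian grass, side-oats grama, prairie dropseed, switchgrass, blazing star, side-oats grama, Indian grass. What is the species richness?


Total individuals logged = 17
Distinct species (count of individuals): Indian grass (4), black-eyed Susan (2), wild bergamot (1), little bluestem (1), leadplant (1), compass plant (1), side-oats grama (4), prairie dropseed (1), switchgrass (1), blazing star (1)
Species richness = number of distinct species = 10

10


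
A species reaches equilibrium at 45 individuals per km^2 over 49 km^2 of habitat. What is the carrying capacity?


K = 45 * 49 = 2205 individuals

2205 individuals


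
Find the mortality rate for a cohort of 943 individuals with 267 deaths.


Mortality rate = 267 / 943 = 0.283139 ≈ 0.2831

0.2831


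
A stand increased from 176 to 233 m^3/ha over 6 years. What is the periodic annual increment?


PAI = (V2 - V1) / period = (233 - 176) / 6 = 57 / 6 = 9.50 m^3/ha/yr

9.50 m^3/ha/yr


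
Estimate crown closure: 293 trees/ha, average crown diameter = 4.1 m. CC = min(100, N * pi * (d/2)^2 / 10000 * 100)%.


(d/2)^2 = (4.1/2)^2 = 2.05^2 = 4.2025
Crown area = 3.141593 * 4.2025 = 13.2025 m^2
N * area / 10000 * 100 = 293 * 13.2025 / 10000 * 100 = 38.6833
CC = min(100, 38.6833) = 38.6833 ≈ 38.7%

38.7%


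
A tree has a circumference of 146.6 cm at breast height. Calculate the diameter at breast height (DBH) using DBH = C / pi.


DBH = C / pi = 146.6 / 3.141593 = 46.6642 ≈ 46.66 cm

46.66 cm


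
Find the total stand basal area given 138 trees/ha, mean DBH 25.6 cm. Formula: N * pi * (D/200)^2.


(D/200)^2 = (25.6/200)^2 = 0.128^2 = 0.016384
Individual BA = 3.141593 * 0.016384 = 0.0514719 m^2
Stand BA = 138 * 0.0514719 = 7.10312 ≈ 7.10 m^2/ha

7.10 m^2/ha


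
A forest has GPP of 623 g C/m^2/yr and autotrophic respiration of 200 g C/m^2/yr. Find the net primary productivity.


NPP = GPP - Ra = 623 - 200 = 423 g C/m^2/yr

423 g C/m^2/yr


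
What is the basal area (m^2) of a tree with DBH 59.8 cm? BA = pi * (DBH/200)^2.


D/200 = 59.8/200 = 0.299 m
(D/200)^2 = 0.299^2 = 0.089401
BA = 3.141593 * 0.089401 = 0.280862 ≈ 0.2809 m^2

0.2809 m^2


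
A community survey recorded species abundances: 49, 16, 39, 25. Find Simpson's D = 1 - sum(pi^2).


Total N = 49 + 16 + 39 + 25 = 129
Per-species terms:
  p = 49/129 = 0.379845; p^2 = 0.379845^2 = 0.144282
  p = 16/129 = 0.124031; p^2 = 0.124031^2 = 0.015384
  p = 39/129 = 0.302326; p^2 = 0.302326^2 = 0.091401
  p = 25/129 = 0.193798; p^2 = 0.193798^2 = 0.037558
sum(p^2) = 0.144282 + 0.015384 + 0.091401 + 0.037558 = 0.288625
D = 1 - 0.288625 = 0.711375 ≈ 0.7114

0.7114


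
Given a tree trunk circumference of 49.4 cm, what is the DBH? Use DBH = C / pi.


DBH = C / pi = 49.4 / 3.141593 = 15.7245 ≈ 15.72 cm

15.72 cm


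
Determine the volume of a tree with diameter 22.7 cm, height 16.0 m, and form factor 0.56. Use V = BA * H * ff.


(D/200)^2 = (22.7/200)^2 = 0.1135^2 = 0.01288225
BA = 3.141593 * 0.01288225 = 0.0404708 m^2
V = 0.0404708 * 16.0 * 0.56 = 0.362618 ≈ 0.363 m^3

0.363 m^3


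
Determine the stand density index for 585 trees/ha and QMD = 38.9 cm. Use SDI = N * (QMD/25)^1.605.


QMD/25 = 38.9/25 = 1.556
(1.556)^1.605 = exp(1.605 * ln(1.556)) = exp(1.605 * 0.442118) = exp(0.709599) = 2.03318
SDI = 585 * 2.03318 = 1189.41 ≈ 1189

1189


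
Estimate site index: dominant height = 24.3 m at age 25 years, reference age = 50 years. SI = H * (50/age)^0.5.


50/25 = 2.00000
(2.00000)^0.5 = 1.41421
SI = 24.3 * 1.41421 = 34.3653 ≈ 34.4 m

34.4 m


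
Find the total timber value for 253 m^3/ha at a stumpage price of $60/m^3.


Value = 253 * 60 = $15180/ha

$15180/ha


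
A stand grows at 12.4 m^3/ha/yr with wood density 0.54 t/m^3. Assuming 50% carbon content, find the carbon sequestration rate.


C = 12.4 * 0.54 * 0.5 = 3.348 ≈ 3.35 t C/ha/yr

3.35 t C/ha/yr


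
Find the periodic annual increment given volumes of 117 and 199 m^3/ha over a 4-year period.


PAI = (V2 - V1) / period = (199 - 117) / 4 = 82 / 4 = 20.50 m^3/ha/yr

20.50 m^3/ha/yr


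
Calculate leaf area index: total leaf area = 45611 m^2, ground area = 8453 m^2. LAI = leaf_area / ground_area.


LAI = 45611 / 8453 = 5.3958 ≈ 5.40

5.40


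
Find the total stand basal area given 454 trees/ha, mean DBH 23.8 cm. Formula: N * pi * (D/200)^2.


(D/200)^2 = (23.8/200)^2 = 0.119^2 = 0.014161
Individual BA = 3.141593 * 0.014161 = 0.0444881 m^2
Stand BA = 454 * 0.0444881 = 20.1976 ≈ 20.20 m^2/ha

20.20 m^2/ha


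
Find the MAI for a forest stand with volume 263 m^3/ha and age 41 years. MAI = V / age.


MAI = 263 / 41 = 6.4146 ≈ 6.41 m^3/ha/yr

6.41 m^3/ha/yr


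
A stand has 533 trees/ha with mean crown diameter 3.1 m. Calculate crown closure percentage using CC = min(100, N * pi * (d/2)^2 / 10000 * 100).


(d/2)^2 = (3.1/2)^2 = 1.55^2 = 2.4025
Crown area = 3.141593 * 2.4025 = 7.54768 m^2
N * area / 10000 * 100 = 533 * 7.54768 / 10000 * 100 = 40.2291
CC = min(100, 40.2291) = 40.2291 ≈ 40.2%

40.2%


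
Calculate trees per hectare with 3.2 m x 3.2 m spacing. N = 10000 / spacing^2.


N = 10000 / 3.2^2 = 10000 / 10.24 = 976.563 ≈ 977 trees/ha

977 trees/ha


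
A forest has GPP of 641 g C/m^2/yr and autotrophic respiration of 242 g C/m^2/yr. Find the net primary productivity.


NPP = GPP - Ra = 641 - 242 = 399 g C/m^2/yr

399 g C/m^2/yr


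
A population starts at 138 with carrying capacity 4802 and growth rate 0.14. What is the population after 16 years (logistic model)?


(K - N0)/N0 = (4802 - 138)/138 = 4664/138 = 33.7971
r*t = 0.14 * 16 = 2.24; exp(-2.24) = 0.106459
33.7971 * 0.106459 = 3.59801
1 + 3.59801 = 4.59801
N = 4802 / 4.59801 = 1044.36 ≈ 1044

1044


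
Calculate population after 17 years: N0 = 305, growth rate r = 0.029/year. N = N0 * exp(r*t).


r*t = 0.029 * 17 = 0.493
exp(0.493) = 1.63722
N = 305 * 1.63722 = 499.352 ≈ 499

499


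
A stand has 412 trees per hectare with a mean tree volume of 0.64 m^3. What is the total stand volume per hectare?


V_stand = 412 * 0.64 = 263.68 ≈ 263.7 m^3/ha

263.7 m^3/ha


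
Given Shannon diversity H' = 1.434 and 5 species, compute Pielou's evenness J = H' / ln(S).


ln(5) = 1.60944
J = H' / ln(S) = 1.434 / 1.60944 = 0.890993 ≈ 0.8910

0.8910


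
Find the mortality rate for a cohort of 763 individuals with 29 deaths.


Mortality rate = 29 / 763 = 0.038008 ≈ 0.0380

0.0380


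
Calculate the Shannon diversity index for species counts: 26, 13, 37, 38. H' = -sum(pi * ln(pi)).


Total N = 26 + 13 + 37 + 38 = 114
Per-species terms:
  p = 26/114 = 0.228070; ln(p) = -1.478103; p*ln(p) = 0.228070 * (-1.478103) = -0.337111
  p = 13/114 = 0.114035; ln(p) = -2.171250; p*ln(p) = 0.114035 * (-2.171250) = -0.247598
  p = 37/114 = 0.324561; ln(p) = -1.125282; p*ln(p) = 0.324561 * (-1.125282) = -0.365223
  p = 38/114 = 0.333333; ln(p) = -1.098613; p*ln(p) = 0.333333 * (-1.098613) = -0.366204
sum(p*ln(p)) = (-0.337111) + (-0.247598) + (-0.365223) + (-0.366204) = -1.316136
H' = -(-1.316136) = 1.316136 ≈ 1.3161

1.3161


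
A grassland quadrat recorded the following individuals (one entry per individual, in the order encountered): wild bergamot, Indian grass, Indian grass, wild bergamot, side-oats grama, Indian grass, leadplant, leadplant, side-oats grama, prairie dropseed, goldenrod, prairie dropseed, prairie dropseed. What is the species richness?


Total individuals logged = 13
Distinct species (count of individuals): wild bergamot (2), Indian grass (3), side-oats grama (2), leadplant (2), prairie dropseed (3), goldenrod (1)
Species richness = number of distinct species = 6

6


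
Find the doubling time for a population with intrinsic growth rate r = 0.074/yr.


td = ln(2) / 0.074 = 0.693147 / 0.074 = 9.36685 ≈ 9.4 years

9.4 years


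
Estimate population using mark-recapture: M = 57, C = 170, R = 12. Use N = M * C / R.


N = M * C / R = 57 * 170 / 12 = 9690 / 12 = 807.50 ≈ 808

808 individuals


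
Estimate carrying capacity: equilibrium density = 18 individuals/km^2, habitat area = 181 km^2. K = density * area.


K = 18 * 181 = 3258 individuals

3258 individuals


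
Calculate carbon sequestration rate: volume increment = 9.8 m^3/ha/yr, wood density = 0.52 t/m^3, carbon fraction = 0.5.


C = 9.8 * 0.52 * 0.5 = 2.548 ≈ 2.55 t C/ha/yr

2.55 t C/ha/yr


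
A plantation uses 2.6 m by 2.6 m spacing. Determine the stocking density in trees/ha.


N = 10000 / 2.6^2 = 10000 / 6.76 = 1479.29 ≈ 1479 trees/ha

1479 trees/ha


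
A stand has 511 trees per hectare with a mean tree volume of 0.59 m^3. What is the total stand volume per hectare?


V_stand = 511 * 0.59 = 301.49 ≈ 301.5 m^3/ha

301.5 m^3/ha


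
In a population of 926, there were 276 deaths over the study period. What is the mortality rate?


Mortality rate = 276 / 926 = 0.298056 ≈ 0.2981

0.2981


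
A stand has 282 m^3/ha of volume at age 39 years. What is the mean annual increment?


MAI = 282 / 39 = 7.2308 ≈ 7.23 m^3/ha/yr

7.23 m^3/ha/yr


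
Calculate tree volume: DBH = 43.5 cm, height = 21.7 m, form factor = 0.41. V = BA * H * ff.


(D/200)^2 = (43.5/200)^2 = 0.2175^2 = 0.04730625
BA = 3.141593 * 0.04730625 = 0.148617 m^2
V = 0.148617 * 21.7 * 0.41 = 1.32225 ≈ 1.322 m^3

1.322 m^3


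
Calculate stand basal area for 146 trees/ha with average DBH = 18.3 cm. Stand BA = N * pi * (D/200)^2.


(D/200)^2 = (18.3/200)^2 = 0.0915^2 = 0.00837225
Individual BA = 3.141593 * 0.00837225 = 0.0263022 m^2
Stand BA = 146 * 0.0263022 = 3.84012 ≈ 3.84 m^2/ha

3.84 m^2/ha


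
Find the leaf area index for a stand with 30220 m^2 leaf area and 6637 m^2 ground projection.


LAI = 30220 / 6637 = 4.5533 ≈ 4.55

4.55


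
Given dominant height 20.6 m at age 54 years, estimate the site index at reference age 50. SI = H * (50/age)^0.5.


50/54 = 0.925926
(0.925926)^0.5 = 0.962250
SI = 20.6 * 0.962250 = 19.8224 ≈ 19.8 m

19.8 m


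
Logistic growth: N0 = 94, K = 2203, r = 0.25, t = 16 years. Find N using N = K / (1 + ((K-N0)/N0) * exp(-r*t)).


(K - N0)/N0 = (2203 - 94)/94 = 2109/94 = 22.4362
r*t = 0.25 * 16 = 4; exp(-4) = 0.0183156
22.4362 * 0.0183156 = 0.410932
1 + 0.410932 = 1.41093
N = 2203 / 1.41093 = 1561.38 ≈ 1561

1561


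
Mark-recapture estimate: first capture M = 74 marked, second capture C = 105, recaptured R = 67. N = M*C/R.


N = M * C / R = 74 * 105 / 67 = 7770 / 67 = 115.97 ≈ 116

116 individuals


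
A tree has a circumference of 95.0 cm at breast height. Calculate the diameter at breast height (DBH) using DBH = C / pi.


DBH = C / pi = 95.0 / 3.141593 = 30.2394 ≈ 30.24 cm

30.24 cm


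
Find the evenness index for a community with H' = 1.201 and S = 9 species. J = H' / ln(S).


ln(9) = 2.19722
J = H' / ln(S) = 1.201 / 2.19722 = 0.546600 ≈ 0.5466

0.5466


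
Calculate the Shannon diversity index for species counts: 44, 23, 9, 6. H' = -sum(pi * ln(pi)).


Total N = 44 + 23 + 9 + 6 = 82
Per-species terms:
  p = 44/82 = 0.536585; ln(p) = -0.622530; p*ln(p) = 0.536585 * (-0.622530) = -0.334040
  p = 23/82 = 0.280488; ln(p) = -1.271224; p*ln(p) = 0.280488 * (-1.271224) = -0.356563
  p = 9/82 = 0.109756; ln(p) = -2.209496; p*ln(p) = 0.109756 * (-2.209496) = -0.242505
  p = 6/82 = 0.073171; ln(p) = -2.614956; p*ln(p) = 0.073171 * (-2.614956) = -0.191339
sum(p*ln(p)) = (-0.334040) + (-0.356563) + (-0.242505) + (-0.191339) = -1.124447
H' = -(-1.124447) = 1.124447 ≈ 1.1244

1.1244


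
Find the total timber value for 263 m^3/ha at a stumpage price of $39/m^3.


Value = 263 * 39 = $10257/ha

$10257/ha


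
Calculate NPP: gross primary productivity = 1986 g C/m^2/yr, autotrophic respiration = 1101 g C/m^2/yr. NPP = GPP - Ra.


NPP = GPP - Ra = 1986 - 1101 = 885 g C/m^2/yr

885 g C/m^2/yr


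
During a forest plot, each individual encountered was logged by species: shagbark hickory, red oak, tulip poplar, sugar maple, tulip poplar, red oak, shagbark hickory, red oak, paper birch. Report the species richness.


Total individuals logged = 9
Distinct species (count of individuals): shagbark hickory (2), red oak (3), tulip poplar (2), sugar maple (1), paper birch (1)
Species richness = number of distinct species = 5

5


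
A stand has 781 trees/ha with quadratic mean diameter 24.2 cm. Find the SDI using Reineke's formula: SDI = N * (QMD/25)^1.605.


QMD/25 = 24.2/25 = 0.968
(0.968)^1.605 = exp(1.605 * ln(0.968)) = exp(1.605 * (-0.0325232)) = exp(-0.0521997) = 0.949139
SDI = 781 * 0.949139 = 741.278 ≈ 741

741


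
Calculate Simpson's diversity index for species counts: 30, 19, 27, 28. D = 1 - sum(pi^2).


Total N = 30 + 19 + 27 + 28 = 104
Per-species terms:
  p = 30/104 = 0.288462; p^2 = 0.288462^2 = 0.083210
  p = 19/104 = 0.182692; p^2 = 0.182692^2 = 0.033376
  p = 27/104 = 0.259615; p^2 = 0.259615^2 = 0.067400
  p = 28/104 = 0.269231; p^2 = 0.269231^2 = 0.072485
sum(p^2) = 0.083210 + 0.033376 + 0.067400 + 0.072485 = 0.256471
D = 1 - 0.256471 = 0.743529 ≈ 0.7435

0.7435


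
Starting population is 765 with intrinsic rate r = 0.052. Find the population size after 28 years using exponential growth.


r*t = 0.052 * 28 = 1.456
exp(1.456) = 4.28877
N = 765 * 4.28877 = 3280.91 ≈ 3281

3281


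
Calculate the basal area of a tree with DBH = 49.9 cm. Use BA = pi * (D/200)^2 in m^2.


D/200 = 49.9/200 = 0.2495 m
(D/200)^2 = 0.2495^2 = 0.06225025
BA = 3.141593 * 0.06225025 = 0.195565 ≈ 0.1956 m^2

0.1956 m^2


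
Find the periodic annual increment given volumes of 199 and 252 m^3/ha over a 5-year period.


PAI = (V2 - V1) / period = (252 - 199) / 5 = 53 / 5 = 10.60 m^3/ha/yr

10.60 m^3/ha/yr


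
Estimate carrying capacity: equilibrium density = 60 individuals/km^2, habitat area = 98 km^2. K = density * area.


K = 60 * 98 = 5880 individuals

5880 individuals


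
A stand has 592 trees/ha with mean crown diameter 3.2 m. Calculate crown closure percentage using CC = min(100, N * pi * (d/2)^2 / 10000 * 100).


(d/2)^2 = (3.2/2)^2 = 1.6^2 = 2.56
Crown area = 3.141593 * 2.56 = 8.04248 m^2
N * area / 10000 * 100 = 592 * 8.04248 / 10000 * 100 = 47.6115
CC = min(100, 47.6115) = 47.6115 ≈ 47.6%

47.6%


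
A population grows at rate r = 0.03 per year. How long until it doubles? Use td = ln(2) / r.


td = ln(2) / 0.03 = 0.693147 / 0.03 = 23.1049 ≈ 23.1 years

23.1 years


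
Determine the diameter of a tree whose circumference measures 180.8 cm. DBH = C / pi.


DBH = C / pi = 180.8 / 3.141593 = 57.5504 ≈ 57.55 cm

57.55 cm


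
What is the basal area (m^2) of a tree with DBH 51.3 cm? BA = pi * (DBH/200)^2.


D/200 = 51.3/200 = 0.2565 m
(D/200)^2 = 0.2565^2 = 0.06579225
BA = 3.141593 * 0.06579225 = 0.206692 ≈ 0.2067 m^2

0.2067 m^2


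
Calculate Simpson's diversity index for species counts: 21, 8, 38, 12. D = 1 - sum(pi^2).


Total N = 21 + 8 + 38 + 12 = 79
Per-species terms:
  p = 21/79 = 0.265823; p^2 = 0.265823^2 = 0.070662
  p = 8/79 = 0.101266; p^2 = 0.101266^2 = 0.010255
  p = 38/79 = 0.481013; p^2 = 0.481013^2 = 0.231374
  p = 12/79 = 0.151899; p^2 = 0.151899^2 = 0.023073
sum(p^2) = 0.070662 + 0.010255 + 0.231374 + 0.023073 = 0.335364
D = 1 - 0.335364 = 0.664636 ≈ 0.6646

0.6646


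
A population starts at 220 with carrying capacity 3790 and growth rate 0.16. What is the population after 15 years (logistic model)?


(K - N0)/N0 = (3790 - 220)/220 = 3570/220 = 16.2273
r*t = 0.16 * 15 = 2.4; exp(-2.4) = 0.0907180
16.2273 * 0.0907180 = 1.47211
1 + 1.47211 = 2.47211
N = 3790 / 2.47211 = 1533.10 ≈ 1533

1533


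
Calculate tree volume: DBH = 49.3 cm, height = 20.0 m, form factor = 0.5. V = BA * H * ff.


(D/200)^2 = (49.3/200)^2 = 0.2465^2 = 0.06076225
BA = 3.141593 * 0.06076225 = 0.190890 m^2
V = 0.190890 * 20.0 * 0.5 = 1.90890 ≈ 1.909 m^3

1.909 m^3


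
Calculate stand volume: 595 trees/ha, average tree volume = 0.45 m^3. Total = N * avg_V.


V_stand = 595 * 0.45 = 267.75 ≈ 267.8 m^3/ha

267.8 m^3/ha


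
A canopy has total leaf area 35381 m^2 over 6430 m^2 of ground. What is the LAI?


LAI = 35381 / 6430 = 5.5025 ≈ 5.50

5.50


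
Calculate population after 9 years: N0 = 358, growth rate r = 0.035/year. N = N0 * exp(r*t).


r*t = 0.035 * 9 = 0.315
exp(0.315) = 1.37026
N = 358 * 1.37026 = 490.553 ≈ 491

491


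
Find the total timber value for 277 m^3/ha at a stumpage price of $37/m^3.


Value = 277 * 37 = $10249/ha

$10249/ha


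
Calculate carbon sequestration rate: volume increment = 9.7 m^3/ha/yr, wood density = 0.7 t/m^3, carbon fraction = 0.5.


C = 9.7 * 0.7 * 0.5 = 3.395 ≈ 3.40 t C/ha/yr

3.40 t C/ha/yr


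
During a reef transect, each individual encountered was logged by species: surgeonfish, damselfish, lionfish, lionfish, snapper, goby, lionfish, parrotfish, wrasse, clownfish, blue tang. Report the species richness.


Total individuals logged = 11
Distinct species (count of individuals): surgeonfish (1), damselfish (1), lionfish (3), snapper (1), goby (1), parrotfish (1), wrasse (1), clownfish (1), blue tang (1)
Species richness = number of distinct species = 9

9


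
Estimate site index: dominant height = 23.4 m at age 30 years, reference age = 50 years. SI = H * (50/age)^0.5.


50/30 = 1.66667
(1.66667)^0.5 = 1.29100
SI = 23.4 * 1.29100 = 30.2094 ≈ 30.2 m

30.2 m


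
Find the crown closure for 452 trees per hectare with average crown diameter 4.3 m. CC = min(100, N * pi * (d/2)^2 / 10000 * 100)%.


(d/2)^2 = (4.3/2)^2 = 2.15^2 = 4.6225
Crown area = 3.141593 * 4.6225 = 14.5220 m^2
N * area / 10000 * 100 = 452 * 14.5220 / 10000 * 100 = 65.6394
CC = min(100, 65.6394) = 65.6394 ≈ 65.6%

65.6%


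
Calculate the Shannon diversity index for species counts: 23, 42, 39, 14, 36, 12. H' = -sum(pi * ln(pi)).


Total N = 23 + 42 + 39 + 14 + 36 + 12 = 166
Per-species terms:
  p = 23/166 = 0.138554; ln(p) = -1.976495; p*ln(p) = 0.138554 * (-1.976495) = -0.273851
  p = 42/166 = 0.253012; ln(p) = -1.374318; p*ln(p) = 0.253012 * (-1.374318) = -0.347719
  p = 39/166 = 0.234940; ln(p) = -1.448425; p*ln(p) = 0.234940 * (-1.448425) = -0.340293
  p = 14/166 = 0.084337; ln(p) = -2.472935; p*ln(p) = 0.084337 * (-2.472935) = -0.208560
  p = 36/166 = 0.216867; ln(p) = -1.528471; p*ln(p) = 0.216867 * (-1.528471) = -0.331475
  p = 12/166 = 0.072289; ln(p) = -2.627083; p*ln(p) = 0.072289 * (-2.627083) = -0.189909
sum(p*ln(p)) = (-0.273851) + (-0.347719) + (-0.340293) + (-0.208560) + (-0.331475) + (-0.189909) = -1.691807
H' = -(-1.691807) = 1.691807 ≈ 1.6918

1.6918


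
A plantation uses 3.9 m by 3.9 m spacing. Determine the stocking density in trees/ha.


N = 10000 / 3.9^2 = 10000 / 15.21 = 657.462 ≈ 657 trees/ha

657 trees/ha


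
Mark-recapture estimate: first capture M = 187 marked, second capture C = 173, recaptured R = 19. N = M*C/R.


N = M * C / R = 187 * 173 / 19 = 32351 / 19 = 1702.68 ≈ 1703

1703 individuals


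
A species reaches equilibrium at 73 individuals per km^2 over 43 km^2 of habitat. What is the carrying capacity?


K = 73 * 43 = 3139 individuals

3139 individuals


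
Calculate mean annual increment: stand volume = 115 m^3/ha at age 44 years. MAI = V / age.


MAI = 115 / 44 = 2.6136 ≈ 2.61 m^3/ha/yr

2.61 m^3/ha/yr


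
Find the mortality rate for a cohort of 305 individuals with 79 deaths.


Mortality rate = 79 / 305 = 0.259016 ≈ 0.2590

0.2590


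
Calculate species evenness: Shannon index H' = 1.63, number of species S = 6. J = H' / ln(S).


ln(6) = 1.79176
J = H' / ln(S) = 1.63 / 1.79176 = 0.909720 ≈ 0.9097

0.9097


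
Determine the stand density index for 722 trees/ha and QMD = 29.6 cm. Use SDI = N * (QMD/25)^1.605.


QMD/25 = 29.6/25 = 1.184
(1.184)^1.605 = exp(1.605 * ln(1.184)) = exp(1.605 * 0.168899) = exp(0.271083) = 1.31138
SDI = 722 * 1.31138 = 946.816 ≈ 947

947


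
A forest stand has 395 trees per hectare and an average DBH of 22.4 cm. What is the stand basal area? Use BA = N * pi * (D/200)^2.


(D/200)^2 = (22.4/200)^2 = 0.112^2 = 0.012544
Individual BA = 3.141593 * 0.012544 = 0.0394081 m^2
Stand BA = 395 * 0.0394081 = 15.5662 ≈ 15.57 m^2/ha

15.57 m^2/ha


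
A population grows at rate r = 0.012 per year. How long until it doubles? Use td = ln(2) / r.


td = ln(2) / 0.012 = 0.693147 / 0.012 = 57.7623 ≈ 57.8 years

57.8 years


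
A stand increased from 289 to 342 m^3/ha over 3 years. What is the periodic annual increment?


PAI = (V2 - V1) / period = (342 - 289) / 3 = 53 / 3 = 17.6667 ≈ 17.67 m^3/ha/yr

17.67 m^3/ha/yr


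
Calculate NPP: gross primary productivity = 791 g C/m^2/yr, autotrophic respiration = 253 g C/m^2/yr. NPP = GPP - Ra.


NPP = GPP - Ra = 791 - 253 = 538 g C/m^2/yr

538 g C/m^2/yr
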